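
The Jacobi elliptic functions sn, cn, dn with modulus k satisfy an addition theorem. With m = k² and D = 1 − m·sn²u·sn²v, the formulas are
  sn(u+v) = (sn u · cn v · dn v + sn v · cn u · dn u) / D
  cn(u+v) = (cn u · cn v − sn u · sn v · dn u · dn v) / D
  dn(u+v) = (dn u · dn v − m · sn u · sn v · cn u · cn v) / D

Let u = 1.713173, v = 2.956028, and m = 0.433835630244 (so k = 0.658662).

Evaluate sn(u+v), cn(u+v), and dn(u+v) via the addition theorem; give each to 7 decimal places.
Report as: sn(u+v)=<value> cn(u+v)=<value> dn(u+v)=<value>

sn u = 0.9977776244804394, cn u = 0.06663191492198903, dn u = 0.7537177976076782
sn v = 0.5887599257264216, cn v = -0.8083079548406155, dn v = 0.9217461560989752
m = k² = 0.433835630244
D = 1 − m·sn²u·sn²v = 0.8502836530893012
sn(u+v) = (sn u·cn v·dn v + sn v·cn u·dn u)/D = -0.7138304579718922/0.8502836530893012 = -0.8395203828491361
cn(u+v) = (cn u·cn v − sn u·sn v·dn u·dn v)/D = -0.4619830819224073/0.8502836530893012 = -0.5433281943547931
dn(u+v) = (dn u·dn v − m·sn u·sn v·cn u·cn v)/D = 0.7084628737631394/0.8502836530893012 = 0.8332076845051765

sn(u+v)=-0.8395204 cn(u+v)=-0.5433282 dn(u+v)=0.8332077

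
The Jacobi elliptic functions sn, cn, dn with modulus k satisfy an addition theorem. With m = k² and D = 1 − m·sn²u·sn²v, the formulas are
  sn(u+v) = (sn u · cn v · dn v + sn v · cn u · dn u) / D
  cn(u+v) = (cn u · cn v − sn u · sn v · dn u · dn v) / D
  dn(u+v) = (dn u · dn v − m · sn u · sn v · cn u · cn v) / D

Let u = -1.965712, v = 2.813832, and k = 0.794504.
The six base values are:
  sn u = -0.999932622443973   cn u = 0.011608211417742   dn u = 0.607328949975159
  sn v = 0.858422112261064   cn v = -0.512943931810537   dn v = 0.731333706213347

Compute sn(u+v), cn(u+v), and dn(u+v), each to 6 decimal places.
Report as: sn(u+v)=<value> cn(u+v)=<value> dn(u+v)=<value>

sn(u+v)=0.712566 cn(u+v)=0.701605 dn(u+v)=0.824312

m = k² = 0.631236606016
D = 1 − m·sn²u·sn²v = 0.5349116692085836
sn(u+v) = (sn u·cn v·dn v + sn v·cn u·dn u)/D = 0.3811597895125084/0.5349116692085836 = 0.7125658523704386
cn(u+v) = (cn u·cn v − sn u·sn v·dn u·dn v)/D = 0.3752968274769897/0.5349116692085836 = 0.7016052351825707
dn(u+v) = (dn u·dn v − m·sn u·sn v·cn u·cn v)/D = 0.4409338744646615/0.5349116692085836 = 0.8243115636587909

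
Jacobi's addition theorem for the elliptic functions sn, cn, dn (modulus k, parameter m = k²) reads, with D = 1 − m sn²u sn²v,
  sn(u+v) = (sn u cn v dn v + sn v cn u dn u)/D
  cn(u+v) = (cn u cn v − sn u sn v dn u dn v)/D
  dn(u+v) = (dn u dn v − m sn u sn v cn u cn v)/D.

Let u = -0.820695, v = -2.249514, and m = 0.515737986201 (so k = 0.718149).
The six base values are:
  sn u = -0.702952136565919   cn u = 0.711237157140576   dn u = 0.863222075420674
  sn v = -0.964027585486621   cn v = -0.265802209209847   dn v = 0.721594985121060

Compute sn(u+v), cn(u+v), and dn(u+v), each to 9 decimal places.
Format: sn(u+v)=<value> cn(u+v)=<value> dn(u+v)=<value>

m = k² = 0.515737986201
D = 1 − m·sn²u·sn²v = 0.7631575454137894
sn(u+v) = (sn u·cn v·dn v + sn v·cn u·dn u)/D = -0.4570428458479514/0.7631575454137894 = -0.598884003171507
cn(u+v) = (cn u·cn v − sn u·sn v·dn u·dn v)/D = -0.6111638701536649/0.7631575454137894 = -0.800835782632913
dn(u+v) = (dn u·dn v − m·sn u·sn v·cn u·cn v)/D = 0.6889687065648834/0.7631575454137894 = 0.902786994252045

sn(u+v)=-0.598884003 cn(u+v)=-0.800835783 dn(u+v)=0.902786994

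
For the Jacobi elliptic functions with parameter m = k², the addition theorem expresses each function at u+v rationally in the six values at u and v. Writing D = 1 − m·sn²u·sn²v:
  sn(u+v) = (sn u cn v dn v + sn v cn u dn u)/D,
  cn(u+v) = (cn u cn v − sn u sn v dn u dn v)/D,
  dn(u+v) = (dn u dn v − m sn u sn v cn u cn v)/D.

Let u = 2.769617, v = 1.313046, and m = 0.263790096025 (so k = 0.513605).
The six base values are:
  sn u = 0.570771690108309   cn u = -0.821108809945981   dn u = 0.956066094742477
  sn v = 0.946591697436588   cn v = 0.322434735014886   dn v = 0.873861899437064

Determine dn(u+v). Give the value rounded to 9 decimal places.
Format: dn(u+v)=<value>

m = k² = 0.263790096025
D = 1 − m·sn²u·sn²v = 0.9229968101077616
dn(u+v) = (dn u·dn v − m·sn u·sn v·cn u·cn v)/D = 0.8732031504468109/0.9229968101077616 = 0.9460521866211682

dn(u+v)=0.946052187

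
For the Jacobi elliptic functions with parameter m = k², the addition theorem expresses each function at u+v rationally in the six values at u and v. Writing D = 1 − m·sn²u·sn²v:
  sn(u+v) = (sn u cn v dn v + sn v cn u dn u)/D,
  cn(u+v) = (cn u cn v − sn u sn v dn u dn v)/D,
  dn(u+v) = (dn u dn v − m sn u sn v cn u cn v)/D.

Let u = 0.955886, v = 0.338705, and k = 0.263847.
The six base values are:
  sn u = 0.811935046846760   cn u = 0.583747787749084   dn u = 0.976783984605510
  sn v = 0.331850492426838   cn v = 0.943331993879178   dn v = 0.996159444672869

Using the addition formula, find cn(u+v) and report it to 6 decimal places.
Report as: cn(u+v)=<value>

m = k² = 0.069615239409
D = 1 − m·sn²u·sn²v = 0.9949460396573611
cn(u+v) = (cn u·cn v − sn u·sn v·dn u·dn v)/D = 0.2884930461096735/0.9949460396573611 = 0.2899584847928281

cn(u+v)=0.289958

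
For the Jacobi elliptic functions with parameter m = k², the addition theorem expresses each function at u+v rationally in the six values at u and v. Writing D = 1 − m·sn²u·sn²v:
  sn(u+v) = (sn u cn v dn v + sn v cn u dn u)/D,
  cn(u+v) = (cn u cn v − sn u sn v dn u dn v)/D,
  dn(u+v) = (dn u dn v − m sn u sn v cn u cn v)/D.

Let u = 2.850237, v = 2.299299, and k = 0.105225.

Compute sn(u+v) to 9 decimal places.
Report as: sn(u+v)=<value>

sn u = 0.2955750558771771, cn u = -0.955319520549645, dn u = 0.9995162193449414
sn v = 0.7513206264542143, cn v = -0.6599373578336409, dn v = 0.9968700406913998
m = k² = 0.011072300625
D = 1 − m·sn²u·sn²v = 0.9994539605086148
sn(u+v) = (sn u·cn v·dn v + sn v·cn u·dn u)/D = -0.9118545148256412/0.9994539605086148 = -0.9123526954274164

sn(u+v)=-0.912352695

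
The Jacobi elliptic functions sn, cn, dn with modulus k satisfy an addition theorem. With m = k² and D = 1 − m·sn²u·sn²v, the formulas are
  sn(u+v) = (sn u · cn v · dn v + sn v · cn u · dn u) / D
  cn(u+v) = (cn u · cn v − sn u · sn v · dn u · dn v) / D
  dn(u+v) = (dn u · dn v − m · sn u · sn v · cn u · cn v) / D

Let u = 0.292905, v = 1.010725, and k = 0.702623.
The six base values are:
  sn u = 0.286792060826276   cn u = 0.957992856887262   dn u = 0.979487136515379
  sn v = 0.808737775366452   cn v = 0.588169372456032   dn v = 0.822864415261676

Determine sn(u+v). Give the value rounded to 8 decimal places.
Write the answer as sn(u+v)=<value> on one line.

sn(u+v)=0.92216586

m = k² = 0.493679080129
D = 1 − m·sn²u·sn²v = 0.9734420571649664
sn(u+v) = (sn u·cn v·dn v + sn v·cn u·dn u)/D = 0.8976750304293007/0.9734420571649664 = 0.9221658585860487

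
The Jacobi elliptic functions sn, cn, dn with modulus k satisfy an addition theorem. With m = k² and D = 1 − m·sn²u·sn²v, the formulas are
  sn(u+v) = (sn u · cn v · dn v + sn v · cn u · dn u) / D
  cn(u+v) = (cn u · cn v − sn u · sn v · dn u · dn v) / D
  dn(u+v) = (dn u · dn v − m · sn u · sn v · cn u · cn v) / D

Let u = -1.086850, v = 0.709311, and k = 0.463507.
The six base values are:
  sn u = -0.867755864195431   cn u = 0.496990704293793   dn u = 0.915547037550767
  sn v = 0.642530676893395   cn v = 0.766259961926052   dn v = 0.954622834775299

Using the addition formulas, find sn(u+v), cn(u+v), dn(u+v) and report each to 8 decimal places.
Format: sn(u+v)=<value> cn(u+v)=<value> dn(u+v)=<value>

sn(u+v)=-0.36689484 cn(u+v)=0.93026242 dn(u+v)=0.98543400

m = k² = 0.214838739049
D = 1 − m·sn²u·sn²v = 0.933212460502684
sn(u+v) = (sn u·cn v·dn v + sn v·cn u·dn u)/D = -0.3423908330309971/0.933212460502684 = -0.3668948364090262
cn(u+v) = (cn u·cn v − sn u·sn v·dn u·dn v)/D = 0.8681324863716444/0.933212460502684 = 0.9302624248116194
dn(u+v) = (dn u·dn v − m·sn u·sn v·cn u·cn v)/D = 0.9196192867436767/0.933212460502684 = 0.9854339988648617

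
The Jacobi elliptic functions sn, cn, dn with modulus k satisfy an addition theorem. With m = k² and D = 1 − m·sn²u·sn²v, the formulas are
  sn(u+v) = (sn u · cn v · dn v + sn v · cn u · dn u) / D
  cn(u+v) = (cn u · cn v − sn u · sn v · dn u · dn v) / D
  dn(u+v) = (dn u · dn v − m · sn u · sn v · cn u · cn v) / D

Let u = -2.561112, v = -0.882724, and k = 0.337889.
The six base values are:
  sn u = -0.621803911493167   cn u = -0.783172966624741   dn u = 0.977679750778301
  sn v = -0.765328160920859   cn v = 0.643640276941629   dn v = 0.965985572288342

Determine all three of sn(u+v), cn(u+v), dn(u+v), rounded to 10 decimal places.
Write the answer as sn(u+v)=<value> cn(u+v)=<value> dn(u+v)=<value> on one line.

sn(u+v)=0.2046934859 cn(u+v)=-0.9788261218 dn(u+v)=0.9976053256

m = k² = 0.114168976321
D = 1 − m·sn²u·sn²v = 0.9741446516081216
sn(u+v) = (sn u·cn v·dn v + sn v·cn u·dn u)/D = 0.1994010645435662/0.9741446516081216 = 0.2046934859359893
cn(u+v) = (cn u·cn v − sn u·sn v·dn u·dn v)/D = -0.9535182314542292/0.9741446516081216 = -0.9788261218497251
dn(u+v) = (dn u·dn v − m·sn u·sn v·cn u·cn v)/D = 0.9718118923886096/0.9741446516081216 = 0.9976053256406417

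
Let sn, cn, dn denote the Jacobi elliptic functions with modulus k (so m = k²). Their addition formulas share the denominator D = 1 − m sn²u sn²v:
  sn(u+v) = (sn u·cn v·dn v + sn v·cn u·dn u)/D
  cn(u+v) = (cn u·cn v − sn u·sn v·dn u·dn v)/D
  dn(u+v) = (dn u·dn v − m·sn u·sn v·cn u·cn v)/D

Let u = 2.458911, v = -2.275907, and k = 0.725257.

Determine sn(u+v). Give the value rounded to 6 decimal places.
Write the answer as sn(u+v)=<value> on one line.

sn(u+v)=0.181460

sn u = 0.9161511656257765, cn u = -0.400832934927422, dn u = 0.7473371266981192
sn v = -0.9614395884004669, cn v = -0.2750162138062786, dn v = 0.7167883592799711
m = k² = 0.525997716049
D = 1 − m·sn²u·sn²v = 0.5919041890023031
sn(u+v) = (sn u·cn v·dn v + sn v·cn u·dn u)/D = 0.1074068474083538/0.5919041890023031 = 0.1814598534762793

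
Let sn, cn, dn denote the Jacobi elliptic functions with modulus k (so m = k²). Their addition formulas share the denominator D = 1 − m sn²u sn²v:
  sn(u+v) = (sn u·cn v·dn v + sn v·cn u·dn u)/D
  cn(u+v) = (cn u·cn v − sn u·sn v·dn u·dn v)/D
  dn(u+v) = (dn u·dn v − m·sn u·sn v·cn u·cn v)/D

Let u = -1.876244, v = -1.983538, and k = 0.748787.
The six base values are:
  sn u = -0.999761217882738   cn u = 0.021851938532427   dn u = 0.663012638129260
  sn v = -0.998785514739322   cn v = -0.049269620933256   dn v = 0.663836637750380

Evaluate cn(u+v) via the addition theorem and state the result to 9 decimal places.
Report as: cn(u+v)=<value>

m = k² = 0.560681971369
D = 1 − m·sn²u·sn²v = 0.4409461613952243
cn(u+v) = (cn u·cn v − sn u·sn v·dn u·dn v)/D = -0.4405692152524801/0.4409461613952243 = -0.9991451424782754

cn(u+v)=-0.999145142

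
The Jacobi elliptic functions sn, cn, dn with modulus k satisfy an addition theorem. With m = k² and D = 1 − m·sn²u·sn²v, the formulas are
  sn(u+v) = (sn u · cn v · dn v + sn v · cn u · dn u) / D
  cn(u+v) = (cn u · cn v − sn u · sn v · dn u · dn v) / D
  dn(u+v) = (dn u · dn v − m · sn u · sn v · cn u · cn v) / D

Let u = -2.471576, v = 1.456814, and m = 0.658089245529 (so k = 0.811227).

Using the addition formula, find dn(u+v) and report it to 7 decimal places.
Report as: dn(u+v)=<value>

sn u = -0.9634320021990026, cn u = -0.2679529382910758, dn u = 0.6238275062452694
sn v = 0.9430116217267598, cn v = 0.3327597951800465, dn v = 0.6440344494156463
m = k² = 0.658089245529
D = 1 − m·sn²u·sn²v = 0.456798425679701
dn(u+v) = (dn u·dn v − m·sn u·sn v·cn u·cn v)/D = 0.3484559630610849/0.456798425679701 = 0.7628221628447906

dn(u+v)=0.7628222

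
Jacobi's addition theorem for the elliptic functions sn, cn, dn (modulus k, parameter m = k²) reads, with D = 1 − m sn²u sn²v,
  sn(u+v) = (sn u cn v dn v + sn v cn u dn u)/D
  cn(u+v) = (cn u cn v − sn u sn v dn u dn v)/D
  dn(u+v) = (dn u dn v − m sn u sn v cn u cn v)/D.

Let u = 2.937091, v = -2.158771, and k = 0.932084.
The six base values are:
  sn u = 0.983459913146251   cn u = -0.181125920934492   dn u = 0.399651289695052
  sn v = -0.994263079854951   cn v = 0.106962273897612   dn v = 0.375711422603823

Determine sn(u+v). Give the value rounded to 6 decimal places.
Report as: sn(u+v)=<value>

sn(u+v)=0.658425

m = k² = 0.868780583056
D = 1 − m·sn²u·sn²v = 0.1693347231706905
sn(u+v) = (sn u·cn v·dn v + sn v·cn u·dn u)/D = 0.1114941807466352/0.1693347231706905 = 0.6584247971058381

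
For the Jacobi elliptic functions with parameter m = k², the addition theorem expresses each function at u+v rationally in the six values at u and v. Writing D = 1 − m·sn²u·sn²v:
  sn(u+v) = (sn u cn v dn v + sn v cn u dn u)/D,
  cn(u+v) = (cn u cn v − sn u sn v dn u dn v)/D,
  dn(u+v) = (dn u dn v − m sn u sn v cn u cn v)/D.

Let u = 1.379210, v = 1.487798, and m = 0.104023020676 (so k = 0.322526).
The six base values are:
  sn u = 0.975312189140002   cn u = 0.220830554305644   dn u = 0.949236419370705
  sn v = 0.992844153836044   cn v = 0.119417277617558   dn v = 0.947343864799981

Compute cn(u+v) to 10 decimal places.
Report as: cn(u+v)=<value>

m = k² = 0.104023020676
D = 1 − m·sn²u·sn²v = 0.9024608581078806
cn(u+v) = (cn u·cn v − sn u·sn v·dn u·dn v)/D = -0.8444056649670946/0.9024608581078806 = -0.9356701261675705

cn(u+v)=-0.9356701262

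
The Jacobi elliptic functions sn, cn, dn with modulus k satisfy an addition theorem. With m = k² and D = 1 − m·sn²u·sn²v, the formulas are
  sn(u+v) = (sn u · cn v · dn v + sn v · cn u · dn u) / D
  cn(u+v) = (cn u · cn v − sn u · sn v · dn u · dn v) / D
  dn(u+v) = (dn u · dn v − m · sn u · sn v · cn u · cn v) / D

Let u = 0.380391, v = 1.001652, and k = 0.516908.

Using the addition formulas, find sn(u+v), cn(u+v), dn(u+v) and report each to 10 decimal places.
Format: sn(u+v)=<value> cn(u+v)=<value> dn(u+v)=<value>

sn(u+v)=0.9639791766 cn(u+v)=0.2659777191 dn(u+v)=0.8670112587

sn u = 0.3690753042537602, cn u = 0.9293994941842794, dn u = 0.9816332122285558
sn v = 0.8221623900966336, cn v = 0.569253023101846, dn v = 0.9052016518203235
m = k² = 0.267193880464
D = 1 − m·sn²u·sn²v = 0.9753979275971885
sn(u+v) = (sn u·cn v·dn v + sn v·cn u·dn u)/D = 0.9402632911189319/0.9753979275971885 = 0.9639791766168625
cn(u+v) = (cn u·cn v − sn u·sn v·dn u·dn v)/D = 0.2594341159814663/0.9753979275971885 = 0.2659777190839032
dn(u+v) = (dn u·dn v − m·sn u·sn v·cn u·cn v)/D = 0.8456809849358098/0.9753979275971885 = 0.8670112586963092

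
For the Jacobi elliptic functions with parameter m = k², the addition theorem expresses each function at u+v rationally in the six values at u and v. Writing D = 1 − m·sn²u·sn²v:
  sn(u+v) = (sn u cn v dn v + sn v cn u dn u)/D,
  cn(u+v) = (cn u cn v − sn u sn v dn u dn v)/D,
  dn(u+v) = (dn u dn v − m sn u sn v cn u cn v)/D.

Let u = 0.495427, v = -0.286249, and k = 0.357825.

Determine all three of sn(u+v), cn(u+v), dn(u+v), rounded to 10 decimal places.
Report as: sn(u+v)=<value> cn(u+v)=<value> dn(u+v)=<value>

sn(u+v)=0.2074665417 cn(u+v)=0.9782421142 dn(u+v)=0.9972406480

sn u = 0.4732351734653616, cn u = 0.8809361330966105, dn u = 0.9855584865716916
sn v = -0.2818836987466844, cn v = 0.9594485814158508, dn v = 0.9949001180090896
m = k² = 0.128038730625
D = 1 − m·sn²u·sn²v = 0.9977215719664174
sn(u+v) = (sn u·cn v·dn v + sn v·cn u·dn u)/D = 0.2069938441113764/0.9977215719664174 = 0.2074665416960071
cn(u+v) = (cn u·cn v − sn u·sn v·dn u·dn v)/D = 0.9760132599853007/0.9977215719664174 = 0.9782421142420208
dn(u+v) = (dn u·dn v − m·sn u·sn v·cn u·cn v)/D = 0.9949685069917001/0.9977215719664174 = 0.9972406480404235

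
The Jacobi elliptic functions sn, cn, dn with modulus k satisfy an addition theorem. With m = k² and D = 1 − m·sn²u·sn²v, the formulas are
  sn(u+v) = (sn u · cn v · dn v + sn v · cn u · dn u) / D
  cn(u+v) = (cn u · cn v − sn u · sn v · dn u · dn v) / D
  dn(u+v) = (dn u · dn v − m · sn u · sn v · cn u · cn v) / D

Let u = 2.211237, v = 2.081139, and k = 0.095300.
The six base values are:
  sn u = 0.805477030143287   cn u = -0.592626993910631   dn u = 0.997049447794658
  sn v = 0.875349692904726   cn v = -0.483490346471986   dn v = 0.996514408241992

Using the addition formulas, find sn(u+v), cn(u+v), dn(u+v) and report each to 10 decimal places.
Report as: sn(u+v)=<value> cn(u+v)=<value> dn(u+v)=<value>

sn(u+v)=-0.9094141608 cn(u+v)=-0.4158916737 dn(u+v)=0.9962373220

m = k² = 0.00908209
D = 1 − m·sn²u·sn²v = 0.9954850256337275
sn(u+v) = (sn u·cn v·dn v + sn v·cn u·dn u)/D = -0.9053081791293886/0.9954850256337275 = -0.909414160753516
cn(u+v) = (cn u·cn v − sn u·sn v·dn u·dn v)/D = -0.4140139334157896/0.9954850256337275 = -0.4158916736615176
dn(u+v) = (dn u·dn v − m·sn u·sn v·cn u·cn v)/D = 0.9917393360192994/0.9954850256337275 = 0.9962373219908118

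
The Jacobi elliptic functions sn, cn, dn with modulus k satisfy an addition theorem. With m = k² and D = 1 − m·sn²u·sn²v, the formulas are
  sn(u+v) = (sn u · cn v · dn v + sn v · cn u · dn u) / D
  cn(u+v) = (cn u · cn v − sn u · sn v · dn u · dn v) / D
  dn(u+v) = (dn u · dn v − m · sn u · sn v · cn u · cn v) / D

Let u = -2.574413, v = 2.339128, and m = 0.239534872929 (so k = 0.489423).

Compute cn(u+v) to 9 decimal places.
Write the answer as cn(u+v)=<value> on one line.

sn u = -0.6952628160866773, cn u = -0.7187556028075351, dn u = 0.9403250214310631
sn v = 0.8342401888138763, cn v = -0.5514012217684941, dn v = 0.9128494410724345
m = k² = 0.239534872929
D = 1 − m·sn²u·sn²v = 0.9194159720773021
cn(u+v) = (cn u·cn v − sn u·sn v·dn u·dn v)/D = 0.894194207337504/0.9194159720773021 = 0.9725676238984485

cn(u+v)=0.972567624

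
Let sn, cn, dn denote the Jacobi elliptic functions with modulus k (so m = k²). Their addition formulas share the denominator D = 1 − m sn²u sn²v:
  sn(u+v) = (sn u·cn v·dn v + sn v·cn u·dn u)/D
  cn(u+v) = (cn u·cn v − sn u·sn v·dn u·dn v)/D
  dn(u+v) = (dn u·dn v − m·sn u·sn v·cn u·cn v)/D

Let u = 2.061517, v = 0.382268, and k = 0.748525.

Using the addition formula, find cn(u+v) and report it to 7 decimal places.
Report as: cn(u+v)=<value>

cn(u+v)=-0.3560553

sn u = 0.9948565031812015, cn u = -0.1012943141448321, dn u = 0.6674272978583517
sn v = 0.3683375599804187, cn v = 0.9296921221069217, dn v = 0.9612408992730362
m = k² = 0.560289675625
D = 1 − m·sn²u·sn²v = 0.9247640308161167
cn(u+v) = (cn u·cn v − sn u·sn v·dn u·dn v)/D = -0.3292671273566023/0.9247640308161167 = -0.3560552923603869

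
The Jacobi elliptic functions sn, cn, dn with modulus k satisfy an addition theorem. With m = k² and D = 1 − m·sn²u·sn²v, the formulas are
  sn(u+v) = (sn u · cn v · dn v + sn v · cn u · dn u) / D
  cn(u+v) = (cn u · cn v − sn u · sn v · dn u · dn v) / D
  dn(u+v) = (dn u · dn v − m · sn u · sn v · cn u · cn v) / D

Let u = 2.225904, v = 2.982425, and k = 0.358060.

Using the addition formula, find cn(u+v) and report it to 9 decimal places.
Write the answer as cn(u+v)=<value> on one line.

cn(u+v)=0.306562964

sn u = 0.8445841832051435, cn u = -0.5354227838630895, dn u = 0.9531773683720868
sn v = 0.2642591190830798, cn v = -0.9644517188441496, dn v = 0.99551340434821
m = k² = 0.1282069636
D = 1 − m·sn²u·sn²v = 0.9936135801151551
cn(u+v) = (cn u·cn v − sn u·sn v·dn u·dn v)/D = 0.3046051245247097/0.9936135801151551 = 0.3065629643361027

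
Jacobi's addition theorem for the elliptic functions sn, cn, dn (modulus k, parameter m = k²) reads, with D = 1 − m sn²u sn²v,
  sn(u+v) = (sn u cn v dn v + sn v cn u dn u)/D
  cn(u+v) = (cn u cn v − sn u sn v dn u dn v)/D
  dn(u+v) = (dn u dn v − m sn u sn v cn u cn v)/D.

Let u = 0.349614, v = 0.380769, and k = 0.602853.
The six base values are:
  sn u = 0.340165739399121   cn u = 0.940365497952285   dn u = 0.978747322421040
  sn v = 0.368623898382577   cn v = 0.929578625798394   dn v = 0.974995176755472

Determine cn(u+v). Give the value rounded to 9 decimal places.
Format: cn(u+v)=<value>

m = k² = 0.363431739609
D = 1 − m·sn²u·sn²v = 0.994285595630011
cn(u+v) = (cn u·cn v − sn u·sn v·dn u·dn v)/D = 0.7544841870066755/0.994285595630011 = 0.7588203935797846

cn(u+v)=0.758820394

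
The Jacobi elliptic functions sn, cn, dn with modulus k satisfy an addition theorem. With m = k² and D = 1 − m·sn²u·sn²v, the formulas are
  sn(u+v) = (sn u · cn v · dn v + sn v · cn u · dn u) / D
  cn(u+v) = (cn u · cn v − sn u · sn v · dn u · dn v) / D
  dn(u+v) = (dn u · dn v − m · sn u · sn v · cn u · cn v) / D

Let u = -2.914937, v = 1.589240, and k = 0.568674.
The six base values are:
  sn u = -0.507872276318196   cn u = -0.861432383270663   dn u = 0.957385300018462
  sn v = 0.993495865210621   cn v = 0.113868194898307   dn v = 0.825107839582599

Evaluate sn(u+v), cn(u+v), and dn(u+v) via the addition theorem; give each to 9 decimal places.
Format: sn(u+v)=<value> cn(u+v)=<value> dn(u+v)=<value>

sn(u+v)=-0.944867699 cn(u+v)=0.327452334 dn(u+v)=0.843377375

m = k² = 0.323390118276
D = 1 − m·sn²u·sn²v = 0.9176681478193288
sn(u+v) = (sn u·cn v·dn v + sn v·cn u·dn u)/D = -0.8670749914690573/0.9176681478193288 = -0.9448676992107692
cn(u+v) = (cn u·cn v − sn u·sn v·dn u·dn v)/D = 0.30049257676537/0.9176681478193288 = 0.3274523339176977
dn(u+v) = (dn u·dn v − m·sn u·sn v·cn u·cn v)/D = 0.7739405539094397/0.9176681478193288 = 0.8433773753056248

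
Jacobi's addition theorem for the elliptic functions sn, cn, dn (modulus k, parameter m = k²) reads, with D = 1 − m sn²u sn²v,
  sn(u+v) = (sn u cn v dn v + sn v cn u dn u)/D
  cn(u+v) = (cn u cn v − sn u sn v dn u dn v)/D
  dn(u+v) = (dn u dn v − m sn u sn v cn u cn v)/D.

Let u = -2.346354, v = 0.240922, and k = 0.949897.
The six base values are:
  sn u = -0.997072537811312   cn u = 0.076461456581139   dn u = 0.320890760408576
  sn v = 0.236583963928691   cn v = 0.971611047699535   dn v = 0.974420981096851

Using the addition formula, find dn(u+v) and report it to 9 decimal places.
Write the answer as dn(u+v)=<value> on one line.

m = k² = 0.902304310609
D = 1 − m·sn²u·sn²v = 0.9497915112292195
dn(u+v) = (dn u·dn v − m·sn u·sn v·cn u·cn v)/D = 0.3284951736977115/0.9497915112292195 = 0.345860296511361

dn(u+v)=0.345860297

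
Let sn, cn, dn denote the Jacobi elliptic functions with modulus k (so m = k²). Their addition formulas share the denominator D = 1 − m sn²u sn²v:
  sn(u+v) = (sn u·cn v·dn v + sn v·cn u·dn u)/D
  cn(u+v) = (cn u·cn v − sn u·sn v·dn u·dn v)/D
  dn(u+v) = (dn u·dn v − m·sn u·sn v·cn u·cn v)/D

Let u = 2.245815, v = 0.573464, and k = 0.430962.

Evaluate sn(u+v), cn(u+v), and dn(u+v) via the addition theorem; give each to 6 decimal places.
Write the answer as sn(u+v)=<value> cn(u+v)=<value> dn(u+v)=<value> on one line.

sn(u+v)=0.463854 cn(u+v)=-0.885911 dn(u+v)=0.979816

sn u = 0.8572388427989591, cn u = -0.5149189901301966, dn u = 0.9292556335460836
sn v = 0.5379561527922666, cn v = 0.8429728214319508, dn v = 0.9727542526003815
m = k² = 0.185728245444
D = 1 − m·sn²u·sn²v = 0.9605019735002932
sn(u+v) = (sn u·cn v·dn v + sn v·cn u·dn u)/D = 0.445533099665868/0.9605019735002932 = 0.4638544344081267
cn(u+v) = (cn u·cn v − sn u·sn v·dn u·dn v)/D = -0.8509196778780484/0.9605019735002932 = -0.8859114310583857
dn(u+v) = (dn u·dn v − m·sn u·sn v·cn u·cn v)/D = 0.9411147815906677/0.9605019735002932 = 0.9798155626490032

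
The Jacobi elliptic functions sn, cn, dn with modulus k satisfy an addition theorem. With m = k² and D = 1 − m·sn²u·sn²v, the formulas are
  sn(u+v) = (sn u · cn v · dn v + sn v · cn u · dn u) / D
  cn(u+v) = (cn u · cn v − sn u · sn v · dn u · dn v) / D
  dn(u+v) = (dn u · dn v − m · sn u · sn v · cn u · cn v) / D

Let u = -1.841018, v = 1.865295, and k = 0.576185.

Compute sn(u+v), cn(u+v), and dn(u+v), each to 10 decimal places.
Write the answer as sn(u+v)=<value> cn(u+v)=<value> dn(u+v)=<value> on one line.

sn(u+v)=0.0242738240 cn(u+v)=0.9997053473 dn(u+v)=0.9999021881

sn u = -0.9961067279217006, cn u = -0.08815546828826419, dn u = 0.8188961239594913
sn v = 0.9941564483181449, cn v = -0.1079488595004674, dn v = 0.8196825610383889
m = k² = 0.331989154225
D = 1 − m·sn²u·sn²v = 0.674429452117004
sn(u+v) = (sn u·cn v·dn v + sn v·cn u·dn u)/D = 0.01637098182761877/0.674429452117004 = 0.02427382400965881
cn(u+v) = (cn u·cn v − sn u·sn v·dn u·dn v)/D = 0.6742307296740797/0.674429452117004 = 0.9997053473238743
dn(u+v) = (dn u·dn v − m·sn u·sn v·cn u·cn v)/D = 0.6743634849147275/0.674429452117004 = 0.9999021881353648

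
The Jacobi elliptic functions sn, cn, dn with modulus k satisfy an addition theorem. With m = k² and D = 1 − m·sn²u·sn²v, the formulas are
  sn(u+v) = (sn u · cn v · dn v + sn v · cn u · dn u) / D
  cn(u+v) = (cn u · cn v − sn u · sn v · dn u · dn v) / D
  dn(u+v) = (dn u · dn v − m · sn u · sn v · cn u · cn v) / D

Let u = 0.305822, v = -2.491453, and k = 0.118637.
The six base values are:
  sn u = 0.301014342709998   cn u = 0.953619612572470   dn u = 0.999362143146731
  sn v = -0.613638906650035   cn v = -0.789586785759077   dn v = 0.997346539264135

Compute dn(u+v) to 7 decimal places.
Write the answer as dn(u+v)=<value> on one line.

m = k² = 0.014074737769
D = 1 − m·sn²u·sn²v = 0.9995197797542319
dn(u+v) = (dn u·dn v − m·sn u·sn v·cn u·cn v)/D = 0.9947528133497757/0.9995197797542319 = 0.9952307433019202

dn(u+v)=0.9952307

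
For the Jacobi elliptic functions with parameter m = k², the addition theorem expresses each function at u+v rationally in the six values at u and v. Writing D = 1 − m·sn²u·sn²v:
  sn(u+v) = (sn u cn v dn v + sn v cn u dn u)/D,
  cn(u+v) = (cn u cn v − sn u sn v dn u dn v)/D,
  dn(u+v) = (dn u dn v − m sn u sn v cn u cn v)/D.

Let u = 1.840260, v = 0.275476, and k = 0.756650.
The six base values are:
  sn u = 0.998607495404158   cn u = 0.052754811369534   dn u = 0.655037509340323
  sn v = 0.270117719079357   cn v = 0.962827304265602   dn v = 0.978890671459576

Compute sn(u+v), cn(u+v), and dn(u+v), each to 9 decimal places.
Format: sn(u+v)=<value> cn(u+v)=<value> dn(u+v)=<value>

sn(u+v)=0.991841455 cn(u+v)=-0.127477561 dn(u+v)=0.660896752

m = k² = 0.5725192225
D = 1 − m·sn²u·sn²v = 0.958343204007231
sn(u+v) = (sn u·cn v·dn v + sn v·cn u·dn u)/D = 0.9505245176891282/0.958343204007231 = 0.9918414548301594
cn(u+v) = (cn u·cn v − sn u·sn v·dn u·dn v)/D = -0.1221672539541398/0.958343204007231 = -0.1274775606936093
dn(u+v) = (dn u·dn v − m·sn u·sn v·cn u·cn v)/D = 0.6333659112840005/0.958343204007231 = 0.6608967524740976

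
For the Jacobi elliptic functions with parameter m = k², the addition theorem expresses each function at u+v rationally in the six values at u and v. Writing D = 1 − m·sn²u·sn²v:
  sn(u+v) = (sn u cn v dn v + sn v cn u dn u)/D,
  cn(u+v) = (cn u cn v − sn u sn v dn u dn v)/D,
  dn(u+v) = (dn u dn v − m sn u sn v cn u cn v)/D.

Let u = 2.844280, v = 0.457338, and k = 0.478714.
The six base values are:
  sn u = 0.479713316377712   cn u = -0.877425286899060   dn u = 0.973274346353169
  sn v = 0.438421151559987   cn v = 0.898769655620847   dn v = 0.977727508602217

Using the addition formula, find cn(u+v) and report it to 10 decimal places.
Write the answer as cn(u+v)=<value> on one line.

cn(u+v)=-0.9988650075

m = k² = 0.229167093796
D = 1 − m·sn²u·sn²v = 0.9898632484394741
cn(u+v) = (cn u·cn v − sn u·sn v·dn u·dn v)/D = -0.9887397611089214/0.9898632484394741 = -0.9988650075327841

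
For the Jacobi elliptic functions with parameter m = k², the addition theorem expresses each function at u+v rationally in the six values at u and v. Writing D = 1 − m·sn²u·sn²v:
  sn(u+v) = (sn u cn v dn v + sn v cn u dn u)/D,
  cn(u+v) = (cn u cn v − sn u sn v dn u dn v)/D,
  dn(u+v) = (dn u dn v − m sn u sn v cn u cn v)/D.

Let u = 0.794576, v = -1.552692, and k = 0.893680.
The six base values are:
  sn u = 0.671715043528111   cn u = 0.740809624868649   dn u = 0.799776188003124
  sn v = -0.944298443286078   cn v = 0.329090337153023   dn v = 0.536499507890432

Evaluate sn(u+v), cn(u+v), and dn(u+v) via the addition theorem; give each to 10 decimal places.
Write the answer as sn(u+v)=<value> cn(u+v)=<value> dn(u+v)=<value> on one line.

sn(u+v)=-0.6496302972 cn(u+v)=0.7602502726 dn(u+v)=0.8142163251

m = k² = 0.7986639424
D = 1 − m·sn²u·sn²v = 0.6786688897785048
sn(u+v) = (sn u·cn v·dn v + sn v·cn u·dn u)/D = -0.4408838725406693/0.6786688897785048 = -0.6496302971609016
cn(u+v) = (cn u·cn v − sn u·sn v·dn u·dn v)/D = 0.5159582084691853/0.6786688897785048 = 0.7602502726146428
dn(u+v) = (dn u·dn v − m·sn u·sn v·cn u·cn v)/D = 0.5525832893702289/0.6786688897785048 = 0.8142163250632778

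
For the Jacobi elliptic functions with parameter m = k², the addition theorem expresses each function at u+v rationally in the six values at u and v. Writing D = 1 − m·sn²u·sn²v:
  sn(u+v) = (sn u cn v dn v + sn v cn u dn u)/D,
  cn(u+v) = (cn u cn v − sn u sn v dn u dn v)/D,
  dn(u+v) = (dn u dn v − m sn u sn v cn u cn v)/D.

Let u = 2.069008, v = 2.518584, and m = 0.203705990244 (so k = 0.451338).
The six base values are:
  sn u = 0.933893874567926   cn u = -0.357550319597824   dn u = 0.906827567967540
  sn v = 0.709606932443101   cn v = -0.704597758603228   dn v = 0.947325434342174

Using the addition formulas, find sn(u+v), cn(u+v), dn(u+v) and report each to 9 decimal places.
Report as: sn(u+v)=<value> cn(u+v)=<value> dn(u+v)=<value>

m = k² = 0.203705990244
D = 1 − m·sn²u·sn²v = 0.9105388342218765
sn(u+v) = (sn u·cn v·dn v + sn v·cn u·dn u)/D = -0.8534390965615171/0.9105388342218765 = -0.9372901676300765
cn(u+v) = (cn u·cn v − sn u·sn v·dn u·dn v)/D = -0.3173683618232848/0.9105388342218765 = -0.3485500561812938
dn(u+v) = (dn u·dn v − m·sn u·sn v·cn u·cn v)/D = 0.8250515266306725/0.9105388342218765 = 0.9061134963405935

sn(u+v)=-0.937290168 cn(u+v)=-0.348550056 dn(u+v)=0.906113496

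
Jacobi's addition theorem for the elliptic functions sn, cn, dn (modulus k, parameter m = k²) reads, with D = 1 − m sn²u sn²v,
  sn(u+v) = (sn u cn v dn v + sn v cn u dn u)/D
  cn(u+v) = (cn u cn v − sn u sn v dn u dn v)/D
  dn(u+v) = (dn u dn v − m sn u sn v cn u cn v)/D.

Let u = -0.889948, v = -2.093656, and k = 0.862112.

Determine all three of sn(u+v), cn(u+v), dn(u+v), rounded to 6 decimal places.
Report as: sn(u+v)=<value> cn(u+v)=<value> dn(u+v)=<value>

sn u = -0.728679363477938, cn u = 0.6848550103791219, dn u = 0.778049297989171
sn v = -0.9996670134426332, cn v = 0.02580430651434563, dn v = 0.5072058684327992
m = k² = 0.743237100544
D = 1 − m·sn²u·sn²v = 0.6056234855009086
sn(u+v) = (sn u·cn v·dn v + sn v·cn u·dn u)/D = -0.5422105530831745/0.6056234855009086 = -0.8952931418019801
cn(u+v) = (cn u·cn v − sn u·sn v·dn u·dn v)/D = -0.2697916275860082/0.6056234855009086 = -0.4454774856738997
dn(u+v) = (dn u·dn v − m·sn u·sn v·cn u·cn v)/D = 0.3850634149602928/0.6056234855009086 = 0.6358132142808308

sn(u+v)=-0.895293 cn(u+v)=-0.445477 dn(u+v)=0.635813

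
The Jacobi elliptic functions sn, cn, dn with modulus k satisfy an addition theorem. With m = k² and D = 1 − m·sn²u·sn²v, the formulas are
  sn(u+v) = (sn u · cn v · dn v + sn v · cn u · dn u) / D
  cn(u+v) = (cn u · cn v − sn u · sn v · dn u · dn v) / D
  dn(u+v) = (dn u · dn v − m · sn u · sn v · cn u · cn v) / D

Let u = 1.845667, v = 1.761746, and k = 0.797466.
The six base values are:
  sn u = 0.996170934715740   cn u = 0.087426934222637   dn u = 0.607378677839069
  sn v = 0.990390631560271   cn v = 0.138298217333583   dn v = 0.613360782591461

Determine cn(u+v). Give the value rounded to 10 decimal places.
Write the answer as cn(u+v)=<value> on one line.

cn(u+v)=-0.9330127414

m = k² = 0.635952021156
D = 1 − m·sn²u·sn²v = 0.3809793579610243
cn(u+v) = (cn u·cn v − sn u·sn v·dn u·dn v)/D = -0.3554585951876149/0.3809793579610243 = -0.9330127413989177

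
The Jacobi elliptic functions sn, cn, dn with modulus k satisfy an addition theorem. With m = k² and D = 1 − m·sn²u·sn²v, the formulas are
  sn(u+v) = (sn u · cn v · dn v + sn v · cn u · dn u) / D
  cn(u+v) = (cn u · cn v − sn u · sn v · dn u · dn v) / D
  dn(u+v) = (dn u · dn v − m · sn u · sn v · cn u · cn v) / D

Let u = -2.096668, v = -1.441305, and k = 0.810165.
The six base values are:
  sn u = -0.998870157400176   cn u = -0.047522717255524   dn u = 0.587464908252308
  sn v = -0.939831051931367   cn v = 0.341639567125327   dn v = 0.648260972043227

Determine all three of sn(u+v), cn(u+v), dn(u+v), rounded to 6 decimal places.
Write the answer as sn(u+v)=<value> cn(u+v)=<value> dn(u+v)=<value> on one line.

m = k² = 0.656367327225
D = 1 − m·sn²u·sn²v = 0.4215516177094993
sn(u+v) = (sn u·cn v·dn v + sn v·cn u·dn u)/D = -0.1949832334988319/0.4215516177094993 = -0.4625370305972809
cn(u+v) = (cn u·cn v − sn u·sn v·dn u·dn v)/D = -0.3737476488860309/0.4215516177094993 = -0.8865999635270972
dn(u+v) = (dn u·dn v − m·sn u·sn v·cn u·cn v)/D = 0.3908346076473244/0.4215516177094993 = 0.9271334546666532

sn(u+v)=-0.462537 cn(u+v)=-0.886600 dn(u+v)=0.927133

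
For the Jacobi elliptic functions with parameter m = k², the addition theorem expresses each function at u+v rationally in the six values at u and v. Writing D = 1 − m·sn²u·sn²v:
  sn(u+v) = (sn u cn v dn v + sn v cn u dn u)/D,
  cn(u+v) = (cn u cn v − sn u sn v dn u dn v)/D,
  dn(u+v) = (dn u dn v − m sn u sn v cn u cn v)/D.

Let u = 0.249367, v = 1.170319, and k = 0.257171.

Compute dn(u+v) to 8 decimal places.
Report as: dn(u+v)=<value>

sn u = 0.2466270247468374, cn u = 0.969110473921587, dn u = 0.9979865875666252
sn v = 0.9155635464461856, cn v = 0.4021733362853427, dn v = 0.9718849145285396
m = k² = 0.066136923241
D = 1 − m·sn²u·sn²v = 0.9966278855973459
dn(u+v) = (dn u·dn v − m·sn u·sn v·cn u·cn v)/D = 0.9641076172471063/0.9966278855973459 = 0.967369698540245

dn(u+v)=0.96736970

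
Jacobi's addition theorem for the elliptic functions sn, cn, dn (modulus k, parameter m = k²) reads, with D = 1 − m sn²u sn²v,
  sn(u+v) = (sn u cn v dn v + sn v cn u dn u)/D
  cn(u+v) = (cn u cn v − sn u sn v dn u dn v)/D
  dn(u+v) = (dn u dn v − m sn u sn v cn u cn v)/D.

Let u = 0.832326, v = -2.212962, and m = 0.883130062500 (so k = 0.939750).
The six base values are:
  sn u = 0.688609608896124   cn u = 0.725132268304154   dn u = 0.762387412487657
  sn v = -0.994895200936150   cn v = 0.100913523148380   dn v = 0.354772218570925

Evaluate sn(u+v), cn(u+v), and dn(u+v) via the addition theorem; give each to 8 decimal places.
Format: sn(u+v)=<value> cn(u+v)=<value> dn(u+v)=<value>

sn(u+v)=-0.89727979 cn(u+v)=0.44146233 dn(u+v)=0.53757070

m = k² = 0.8831300625
D = 1 − m·sn²u·sn²v = 0.5854990809058683
sn(u+v) = (sn u·cn v·dn v + sn v·cn u·dn u)/D = -0.5253564897591994/0.5854990809058683 = -0.8972797855572755
cn(u+v) = (cn u·cn v − sn u·sn v·dn u·dn v)/D = 0.2584757868921356/0.5854990809058683 = 0.4414623273058412
dn(u+v) = (dn u·dn v − m·sn u·sn v·cn u·cn v)/D = 0.314747152279456/0.5854990809058683 = 0.5375707025747807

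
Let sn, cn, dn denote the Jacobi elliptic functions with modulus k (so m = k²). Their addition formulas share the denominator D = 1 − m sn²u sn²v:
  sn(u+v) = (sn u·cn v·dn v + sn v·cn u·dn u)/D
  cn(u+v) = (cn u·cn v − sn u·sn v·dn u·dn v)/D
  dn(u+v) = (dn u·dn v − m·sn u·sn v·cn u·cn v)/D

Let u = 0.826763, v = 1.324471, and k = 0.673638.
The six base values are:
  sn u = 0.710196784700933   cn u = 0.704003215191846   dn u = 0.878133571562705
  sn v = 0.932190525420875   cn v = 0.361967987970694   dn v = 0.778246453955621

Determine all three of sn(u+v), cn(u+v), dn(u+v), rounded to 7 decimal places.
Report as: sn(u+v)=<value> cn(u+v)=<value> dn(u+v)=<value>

m = k² = 0.453788155044
D = 1 − m·sn²u·sn²v = 0.8011068031993879
sn(u+v) = (sn u·cn v·dn v + sn v·cn u·dn u)/D = 0.7763510894232693/0.8011068031993879 = 0.9690981106673274
cn(u+v) = (cn u·cn v − sn u·sn v·dn u·dn v)/D = -0.1976135017746657/0.8011068031993879 = -0.2466756005384735
dn(u+v) = (dn u·dn v − m·sn u·sn v·cn u·cn v)/D = 0.606847965441869/0.8011068031993879 = 0.7575119360093991

sn(u+v)=0.9690981 cn(u+v)=-0.2466756 dn(u+v)=0.7575119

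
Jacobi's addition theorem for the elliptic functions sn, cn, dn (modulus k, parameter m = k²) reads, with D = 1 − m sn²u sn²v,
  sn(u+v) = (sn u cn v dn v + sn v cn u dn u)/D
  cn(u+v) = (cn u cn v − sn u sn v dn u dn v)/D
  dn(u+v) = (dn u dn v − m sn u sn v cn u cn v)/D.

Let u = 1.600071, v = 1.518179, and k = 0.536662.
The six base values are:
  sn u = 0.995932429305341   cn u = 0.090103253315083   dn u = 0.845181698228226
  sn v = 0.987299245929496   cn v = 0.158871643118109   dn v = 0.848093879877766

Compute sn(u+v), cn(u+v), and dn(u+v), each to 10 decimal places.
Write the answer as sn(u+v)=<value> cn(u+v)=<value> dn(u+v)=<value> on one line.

sn(u+v)=0.2901789538 cn(u+v)=-0.9569724002 dn(u+v)=0.9877999719

m = k² = 0.288006102244
D = 1 − m·sn²u·sn²v = 0.7215424175839364
sn(u+v) = (sn u·cn v·dn v + sn v·cn u·dn u)/D = 0.20937642384211/0.7215424175839364 = 0.2901789537796001
cn(u+v) = (cn u·cn v − sn u·sn v·dn u·dn v)/D = -0.6904961792160481/0.7215424175839364 = -0.9569724002202868
dn(u+v) = (dn u·dn v − m·sn u·sn v·cn u·cn v)/D = 0.7127395798212597/0.7215424175839364 = 0.9877999719099638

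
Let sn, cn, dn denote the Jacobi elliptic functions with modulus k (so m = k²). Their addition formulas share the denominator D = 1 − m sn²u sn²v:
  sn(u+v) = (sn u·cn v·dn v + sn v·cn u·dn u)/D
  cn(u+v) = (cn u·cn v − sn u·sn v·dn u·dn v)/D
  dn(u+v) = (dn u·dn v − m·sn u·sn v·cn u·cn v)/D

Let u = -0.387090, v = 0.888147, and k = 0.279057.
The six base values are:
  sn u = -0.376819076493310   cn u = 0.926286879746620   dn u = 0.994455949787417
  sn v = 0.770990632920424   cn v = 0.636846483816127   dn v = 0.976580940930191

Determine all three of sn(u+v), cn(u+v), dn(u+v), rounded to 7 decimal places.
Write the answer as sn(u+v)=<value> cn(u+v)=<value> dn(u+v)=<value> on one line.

m = k² = 0.077872809249
D = 1 − m·sn²u·sn²v = 0.9934272092386572
sn(u+v) = (sn u·cn v·dn v + sn v·cn u·dn u)/D = 0.4758432830245515/0.9934272092386572 = 0.4789915945519836
cn(u+v) = (cn u·cn v − sn u·sn v·dn u·dn v)/D = 0.872049763520479/0.9934272092386572 = 0.8778194873369742
dn(u+v) = (dn u·dn v − m·sn u·sn v·cn u·cn v)/D = 0.9845126341059791/0.9934272092386572 = 0.9910264435584465

sn(u+v)=0.4789916 cn(u+v)=0.8778195 dn(u+v)=0.9910264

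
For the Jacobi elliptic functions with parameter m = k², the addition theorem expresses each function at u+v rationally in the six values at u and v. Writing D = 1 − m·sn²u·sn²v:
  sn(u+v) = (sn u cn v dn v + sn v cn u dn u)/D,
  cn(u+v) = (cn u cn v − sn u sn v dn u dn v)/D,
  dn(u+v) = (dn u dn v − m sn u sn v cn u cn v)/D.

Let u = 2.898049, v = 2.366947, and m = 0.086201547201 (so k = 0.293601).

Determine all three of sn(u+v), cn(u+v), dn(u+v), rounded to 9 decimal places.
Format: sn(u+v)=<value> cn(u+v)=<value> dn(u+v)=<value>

sn u = 0.3091512780425467, cn u = -0.9510128744053153, dn u = 0.9958721449719116
sn v = 0.7435209074286054, cn v = -0.6687126888406882, dn v = 0.9758820486010806
m = k² = 0.086201547201
D = 1 − m·sn²u·sn²v = 0.9954454704547984
sn(u+v) = (sn u·cn v·dn v + sn v·cn u·dn u)/D = -0.9059265542329154/0.9954454704547984 = -0.9100715017760002
cn(u+v) = (cn u·cn v − sn u·sn v·dn u·dn v)/D = 0.4125636471923472/0.9954454704547984 = 0.4144512777820521
dn(u+v) = (dn u·dn v − m·sn u·sn v·cn u·cn v)/D = 0.9592527419867661/0.9954454704547984 = 0.9636416764732511

sn(u+v)=-0.910071502 cn(u+v)=0.414451278 dn(u+v)=0.963641676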